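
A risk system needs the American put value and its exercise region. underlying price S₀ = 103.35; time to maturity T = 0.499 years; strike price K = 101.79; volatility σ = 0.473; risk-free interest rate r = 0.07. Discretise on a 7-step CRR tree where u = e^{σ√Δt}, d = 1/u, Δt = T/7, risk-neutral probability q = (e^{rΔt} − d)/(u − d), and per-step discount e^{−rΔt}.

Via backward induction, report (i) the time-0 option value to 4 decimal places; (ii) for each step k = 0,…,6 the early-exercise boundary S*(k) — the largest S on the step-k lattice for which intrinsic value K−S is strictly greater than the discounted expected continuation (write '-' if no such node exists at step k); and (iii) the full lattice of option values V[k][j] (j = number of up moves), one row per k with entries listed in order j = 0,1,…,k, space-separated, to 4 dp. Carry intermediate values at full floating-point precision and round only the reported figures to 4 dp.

price = 11.7784
boundary = - - - 70.7574 62.3628 70.7574 80.2820
tree:
11.7784
16.8380 6.5954
23.2989 10.2380 2.8446
31.0326 15.4308 4.8996 0.7196
39.4272 22.4094 8.2735 1.4131 0.0000
46.8259 31.0326 13.5998 2.7750 0.0000 0.0000
53.3468 39.4272 21.5080 5.4494 0.0000 0.0000 0.0000
59.0940 46.8259 31.0326 10.7014 0.0000 0.0000 0.0000 0.0000

params: Δt=0.07129 u=1.13461 d=0.88136 q=0.48822 e^(-rΔt)=0.99502
t_7 payoffs: 59.0940 46.8259 31.0326 10.7014 0.0000 0.0000 0.0000 0.0000
t_6: node(6,0) S=48.4432 payoff=53.3468 vs cont=52.8401 → 53.3468 [stop]  node(6,1) S=62.3628 payoff=39.4272 vs cont=38.9205 → 39.4272 [stop]  node(6,2) S=80.2820 payoff=21.5080 vs cont=21.0014 → 21.5080 [stop]  node(6,3) S=103.3500 payoff=0.0000 vs cont=5.4494 → 5.4494 [wait]  node(6,4) S=133.0463 payoff=0.0000 vs cont=0.0000 → 0.0000 [wait]  node(6,5) S=171.2755 payoff=0.0000 vs cont=0.0000 → 0.0000 [wait]  node(6,6) S=220.4894 payoff=0.0000 vs cont=0.0000 → 0.0000 [wait]  ⇒ S*(6)=80.2820
t_5: node(5,0) S=54.9641 payoff=46.8259 vs cont=46.3192 → 46.8259 [stop]  node(5,1) S=70.7574 payoff=31.0326 vs cont=30.5259 → 31.0326 [stop]  node(5,2) S=91.0886 payoff=10.7014 vs cont=13.5998 → 13.5998 [wait]  node(5,3) S=117.2618 payoff=0.0000 vs cont=2.7750 → 2.7750 [wait]  node(5,4) S=150.9556 payoff=0.0000 vs cont=0.0000 → 0.0000 [wait]  node(5,5) S=194.3308 payoff=0.0000 vs cont=0.0000 → 0.0000 [wait]  ⇒ S*(5)=70.7574
t_4: node(4,0) S=62.3628 payoff=39.4272 vs cont=38.9205 → 39.4272 [stop]  node(4,1) S=80.2820 payoff=21.5080 vs cont=22.4094 → 22.4094 [wait]  node(4,2) S=103.3500 payoff=0.0000 vs cont=8.2735 → 8.2735 [wait]  node(4,3) S=133.0463 payoff=0.0000 vs cont=1.4131 → 1.4131 [wait]  node(4,4) S=171.2755 payoff=0.0000 vs cont=0.0000 → 0.0000 [wait]  ⇒ S*(4)=62.3628
t_3: node(3,0) S=70.7574 payoff=31.0326 vs cont=30.9638 → 31.0326 [stop]  node(3,1) S=91.0886 payoff=10.7014 vs cont=15.4308 → 15.4308 [wait]  node(3,2) S=117.2618 payoff=0.0000 vs cont=4.8996 → 4.8996 [wait]  node(3,3) S=150.9556 payoff=0.0000 vs cont=0.7196 → 0.7196 [wait]  ⇒ S*(3)=70.7574
t_2: node(2,0) S=80.2820 payoff=21.5080 vs cont=23.2989 → 23.2989 [wait]  node(2,1) S=103.3500 payoff=0.0000 vs cont=10.2380 → 10.2380 [wait]  node(2,2) S=133.0463 payoff=0.0000 vs cont=2.8446 → 2.8446 [wait]  ⇒ S*(2)=-
t_1: node(1,0) S=91.0886 payoff=10.7014 vs cont=16.8380 → 16.8380 [wait]  node(1,1) S=117.2618 payoff=0.0000 vs cont=6.5954 → 6.5954 [wait]  ⇒ S*(1)=-
t_0: node(0,0) S=103.3500 payoff=0.0000 vs cont=11.7784 → 11.7784 [wait]  ⇒ S*(0)=-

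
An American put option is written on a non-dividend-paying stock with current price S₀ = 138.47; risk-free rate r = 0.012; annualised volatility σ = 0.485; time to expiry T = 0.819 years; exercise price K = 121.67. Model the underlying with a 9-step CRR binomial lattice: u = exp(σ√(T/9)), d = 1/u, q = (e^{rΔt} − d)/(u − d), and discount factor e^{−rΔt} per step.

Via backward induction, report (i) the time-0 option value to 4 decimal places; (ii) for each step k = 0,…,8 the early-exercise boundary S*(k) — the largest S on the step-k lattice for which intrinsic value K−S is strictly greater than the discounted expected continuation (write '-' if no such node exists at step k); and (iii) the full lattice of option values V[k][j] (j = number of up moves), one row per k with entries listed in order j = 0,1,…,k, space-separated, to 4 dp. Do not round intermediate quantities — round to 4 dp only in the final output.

params: Δt=0.09100 u=1.15755 d=0.86389 q=0.46721 e^(-rΔt)=0.99891
t_9 payoffs: 84.5595 71.9448 55.0421 32.3938 2.0467 0.0000 0.0000 0.0000 0.0000 0.0000
t_8: node(8,0) S=42.9572 payoff=78.7128 vs cont=78.5800 → 78.7128 [stop]  node(8,1) S=57.5594 payoff=64.1106 vs cont=63.9778 → 64.1106 [stop]  node(8,2) S=77.1251 payoff=44.5449 vs cont=44.4121 → 44.5449 [stop]  node(8,3) S=103.3418 payoff=18.3282 vs cont=18.1955 → 18.3282 [stop]  node(8,4) S=138.4700 payoff=0.0000 vs cont=1.0893 → 1.0893 [wait]  node(8,5) S=185.5391 payoff=0.0000 vs cont=0.0000 → 0.0000 [wait]  node(8,6) S=248.6082 payoff=0.0000 vs cont=0.0000 → 0.0000 [wait]  node(8,7) S=333.1158 payoff=0.0000 vs cont=0.0000 → 0.0000 [wait]  node(8,8) S=446.3496 payoff=0.0000 vs cont=0.0000 → 0.0000 [wait]  ⇒ S*(8)=103.3418
t_7: node(7,0) S=49.7252 payoff=71.9448 vs cont=71.8121 → 71.9448 [stop]  node(7,1) S=66.6279 payoff=55.0421 vs cont=54.9093 → 55.0421 [stop]  node(7,2) S=89.2762 payoff=32.3938 vs cont=32.2610 → 32.3938 [stop]  node(7,3) S=119.6233 payoff=2.0467 vs cont=10.2628 → 10.2628 [wait]  node(7,4) S=160.2860 payoff=0.0000 vs cont=0.5797 → 0.5797 [wait]  node(7,5) S=214.7709 payoff=0.0000 vs cont=0.0000 → 0.0000 [wait]  node(7,6) S=287.7765 payoff=0.0000 vs cont=0.0000 → 0.0000 [wait]  node(7,7) S=385.5984 payoff=0.0000 vs cont=0.0000 → 0.0000 [wait]  ⇒ S*(7)=89.2762
t_6: node(6,0) S=57.5594 payoff=64.1106 vs cont=63.9778 → 64.1106 [stop]  node(6,1) S=77.1251 payoff=44.5449 vs cont=44.4121 → 44.5449 [stop]  node(6,2) S=103.3418 payoff=18.3282 vs cont=22.0299 → 22.0299 [wait]  node(6,3) S=138.4700 payoff=0.0000 vs cont=5.7325 → 5.7325 [wait]  node(6,4) S=185.5391 payoff=0.0000 vs cont=0.3085 → 0.3085 [wait]  node(6,5) S=248.6082 payoff=0.0000 vs cont=0.0000 → 0.0000 [wait]  node(6,6) S=333.1158 payoff=0.0000 vs cont=0.0000 → 0.0000 [wait]  ⇒ S*(6)=77.1251
t_5: node(5,0) S=66.6279 payoff=55.0421 vs cont=54.9093 → 55.0421 [stop]  node(5,1) S=89.2762 payoff=32.3938 vs cont=33.9885 → 33.9885 [wait]  node(5,2) S=119.6233 payoff=2.0467 vs cont=14.3999 → 14.3999 [wait]  node(5,3) S=160.2860 payoff=0.0000 vs cont=3.1949 → 3.1949 [wait]  node(5,4) S=214.7709 payoff=0.0000 vs cont=0.1642 → 0.1642 [wait]  node(5,5) S=287.7765 payoff=0.0000 vs cont=0.0000 → 0.0000 [wait]  ⇒ S*(5)=66.6279
t_4: node(4,0) S=77.1251 payoff=44.5449 vs cont=45.1563 → 45.1563 [wait]  node(4,1) S=103.3418 payoff=18.3282 vs cont=24.8094 → 24.8094 [wait]  node(4,2) S=138.4700 payoff=0.0000 vs cont=9.1548 → 9.1548 [wait]  node(4,3) S=185.5391 payoff=0.0000 vs cont=1.7770 → 1.7770 [wait]  node(4,4) S=248.6082 payoff=0.0000 vs cont=0.0874 → 0.0874 [wait]  ⇒ S*(4)=-
t_3: node(3,0) S=89.2762 payoff=32.3938 vs cont=35.6112 → 35.6112 [wait]  node(3,1) S=119.6233 payoff=2.0467 vs cont=17.4764 → 17.4764 [wait]  node(3,2) S=160.2860 payoff=0.0000 vs cont=5.7016 → 5.7016 [wait]  node(3,3) S=214.7709 payoff=0.0000 vs cont=0.9865 → 0.9865 [wait]  ⇒ S*(3)=-
t_2: node(2,0) S=103.3418 payoff=18.3282 vs cont=27.1088 → 27.1088 [wait]  node(2,1) S=138.4700 payoff=0.0000 vs cont=11.9620 → 11.9620 [wait]  node(2,2) S=185.5391 payoff=0.0000 vs cont=3.4948 → 3.4948 [wait]  ⇒ S*(2)=-
t_1: node(1,0) S=119.6233 payoff=2.0467 vs cont=20.0102 → 20.0102 [wait]  node(1,1) S=160.2860 payoff=0.0000 vs cont=7.9973 → 7.9973 [wait]  ⇒ S*(1)=-
t_0: node(0,0) S=138.4700 payoff=0.0000 vs cont=14.3820 → 14.3820 [wait]  ⇒ S*(0)=-

price = 14.3820
boundary = - - - - - 66.6279 77.1251 89.2762 103.3418
tree:
14.3820
20.0102 7.9973
27.1088 11.9620 3.4948
35.6112 17.4764 5.7016 0.9865
45.1563 24.8094 9.1548 1.7770 0.0874
55.0421 33.9885 14.3999 3.1949 0.1642 0.0000
64.1106 44.5449 22.0299 5.7325 0.3085 0.0000 0.0000
71.9448 55.0421 32.3938 10.2628 0.5797 0.0000 0.0000 0.0000
78.7128 64.1106 44.5449 18.3282 1.0893 0.0000 0.0000 0.0000 0.0000
84.5595 71.9448 55.0421 32.3938 2.0467 0.0000 0.0000 0.0000 0.0000 0.0000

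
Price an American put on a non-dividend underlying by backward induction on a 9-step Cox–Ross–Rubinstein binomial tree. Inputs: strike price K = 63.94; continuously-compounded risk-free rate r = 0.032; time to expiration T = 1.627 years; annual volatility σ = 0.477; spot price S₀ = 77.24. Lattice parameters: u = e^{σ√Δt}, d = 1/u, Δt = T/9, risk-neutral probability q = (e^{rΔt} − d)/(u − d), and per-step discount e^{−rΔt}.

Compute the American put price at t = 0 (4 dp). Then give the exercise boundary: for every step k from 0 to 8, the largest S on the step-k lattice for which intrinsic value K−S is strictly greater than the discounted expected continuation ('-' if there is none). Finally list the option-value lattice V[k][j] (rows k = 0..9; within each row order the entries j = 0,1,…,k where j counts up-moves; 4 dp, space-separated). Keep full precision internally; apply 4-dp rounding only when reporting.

price = 9.4659
boundary = - - - - 34.3182 28.0185 34.3182 42.0343 51.4853
tree:
9.4659
13.1740 5.2952
17.8419 7.9397 2.3027
23.4115 11.6229 3.7787 0.6242
29.6218 16.5210 6.1027 1.1379 0.0379
35.9215 22.6375 9.6530 2.0726 0.0710 0.0000
41.0648 29.6218 14.8420 3.7717 0.1332 0.0000 0.0000
45.2639 35.9215 21.9057 6.8572 0.2499 0.0000 0.0000 0.0000
48.6923 41.0648 29.6218 12.4547 0.4686 0.0000 0.0000 0.0000 0.0000
51.4912 45.2639 35.9215 21.9057 0.8787 0.0000 0.0000 0.0000 0.0000 0.0000

params: Δt=0.18078 u=1.22484 d=0.81643 q=0.46368 e^(-rΔt)=0.99423
t_9 payoffs: 51.4912 45.2639 35.9215 21.9057 0.8787 0.0000 0.0000 0.0000 0.0000 0.0000
t_8: node(8,0) S=15.2477 payoff=48.6923 vs cont=48.3234 → 48.6923 [stop]  node(8,1) S=22.8752 payoff=41.0648 vs cont=40.6960 → 41.0648 [stop]  node(8,2) S=34.3182 payoff=29.6218 vs cont=29.2530 → 29.6218 [stop]  node(8,3) S=51.4853 payoff=12.4547 vs cont=12.0859 → 12.4547 [stop]  node(8,4) S=77.2400 payoff=0.0000 vs cont=0.4686 → 0.4686 [wait]  node(8,5) S=115.8781 payoff=0.0000 vs cont=0.0000 → 0.0000 [wait]  node(8,6) S=173.8443 payoff=0.0000 vs cont=0.0000 → 0.0000 [wait]  node(8,7) S=260.8073 payoff=0.0000 vs cont=0.0000 → 0.0000 [wait]  node(8,8) S=391.2721 payoff=0.0000 vs cont=0.0000 → 0.0000 [wait]  ⇒ S*(8)=51.4853
t_7: node(7,0) S=18.6761 payoff=45.2639 vs cont=44.8951 → 45.2639 [stop]  node(7,1) S=28.0185 payoff=35.9215 vs cont=35.5527 → 35.9215 [stop]  node(7,2) S=42.0343 payoff=21.9057 vs cont=21.5369 → 21.9057 [stop]  node(7,3) S=63.0613 payoff=0.8787 vs cont=6.8572 → 6.8572 [wait]  node(7,4) S=94.6067 payoff=0.0000 vs cont=0.2499 → 0.2499 [wait]  node(7,5) S=141.9322 payoff=0.0000 vs cont=0.0000 → 0.0000 [wait]  node(7,6) S=212.9316 payoff=0.0000 vs cont=0.0000 → 0.0000 [wait]  node(7,7) S=319.4474 payoff=0.0000 vs cont=0.0000 → 0.0000 [wait]  ⇒ S*(7)=42.0343
t_6: node(6,0) S=22.8752 payoff=41.0648 vs cont=40.6960 → 41.0648 [stop]  node(6,1) S=34.3182 payoff=29.6218 vs cont=29.2530 → 29.6218 [stop]  node(6,2) S=51.4853 payoff=12.4547 vs cont=14.8420 → 14.8420 [wait]  node(6,3) S=77.2400 payoff=0.0000 vs cont=3.7717 → 3.7717 [wait]  node(6,4) S=115.8781 payoff=0.0000 vs cont=0.1332 → 0.1332 [wait]  node(6,5) S=173.8443 payoff=0.0000 vs cont=0.0000 → 0.0000 [wait]  node(6,6) S=260.8073 payoff=0.0000 vs cont=0.0000 → 0.0000 [wait]  ⇒ S*(6)=34.3182
t_5: node(5,0) S=28.0185 payoff=35.9215 vs cont=35.5527 → 35.9215 [stop]  node(5,1) S=42.0343 payoff=21.9057 vs cont=22.6375 → 22.6375 [wait]  node(5,2) S=63.0613 payoff=0.8787 vs cont=9.6530 → 9.6530 [wait]  node(5,3) S=94.6067 payoff=0.0000 vs cont=2.0726 → 2.0726 [wait]  node(5,4) S=141.9322 payoff=0.0000 vs cont=0.0710 → 0.0710 [wait]  node(5,5) S=212.9316 payoff=0.0000 vs cont=0.0000 → 0.0000 [wait]  ⇒ S*(5)=28.0185
t_4: node(4,0) S=34.3182 payoff=29.6218 vs cont=29.5903 → 29.6218 [stop]  node(4,1) S=51.4853 payoff=12.4547 vs cont=16.5210 → 16.5210 [wait]  node(4,2) S=77.2400 payoff=0.0000 vs cont=6.1027 → 6.1027 [wait]  node(4,3) S=115.8781 payoff=0.0000 vs cont=1.1379 → 1.1379 [wait]  node(4,4) S=173.8443 payoff=0.0000 vs cont=0.0379 → 0.0379 [wait]  ⇒ S*(4)=34.3182
t_3: node(3,0) S=42.0343 payoff=21.9057 vs cont=23.4115 → 23.4115 [wait]  node(3,1) S=63.0613 payoff=0.8787 vs cont=11.6229 → 11.6229 [wait]  node(3,2) S=94.6067 payoff=0.0000 vs cont=3.7787 → 3.7787 [wait]  node(3,3) S=141.9322 payoff=0.0000 vs cont=0.6242 → 0.6242 [wait]  ⇒ S*(3)=-
t_2: node(2,0) S=51.4853 payoff=12.4547 vs cont=17.8419 → 17.8419 [wait]  node(2,1) S=77.2400 payoff=0.0000 vs cont=7.9397 → 7.9397 [wait]  node(2,2) S=115.8781 payoff=0.0000 vs cont=2.3027 → 2.3027 [wait]  ⇒ S*(2)=-
t_1: node(1,0) S=63.0613 payoff=0.8787 vs cont=13.1740 → 13.1740 [wait]  node(1,1) S=94.6067 payoff=0.0000 vs cont=5.2952 → 5.2952 [wait]  ⇒ S*(1)=-
t_0: node(0,0) S=77.2400 payoff=0.0000 vs cont=9.4659 → 9.4659 [wait]  ⇒ S*(0)=-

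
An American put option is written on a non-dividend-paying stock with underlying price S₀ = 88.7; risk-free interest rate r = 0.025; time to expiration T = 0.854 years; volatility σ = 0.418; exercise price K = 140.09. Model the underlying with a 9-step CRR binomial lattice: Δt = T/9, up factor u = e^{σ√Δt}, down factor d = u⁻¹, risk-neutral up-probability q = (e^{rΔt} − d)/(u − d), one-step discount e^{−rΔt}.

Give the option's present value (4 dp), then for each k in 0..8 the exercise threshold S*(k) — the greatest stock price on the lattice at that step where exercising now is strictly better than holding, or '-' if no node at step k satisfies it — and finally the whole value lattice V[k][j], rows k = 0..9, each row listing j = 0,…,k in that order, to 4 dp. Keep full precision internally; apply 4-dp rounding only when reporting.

price = 52.4905
boundary = - 77.9836 68.5620 77.9836 68.5620 77.9836 88.7000 100.8890 114.7530
tree:
52.4905
62.1064 42.2108
71.5280 51.9664 31.7267
79.8114 62.1064 41.1096 21.5991
87.0940 71.5280 51.4745 29.9522 12.5498
93.4968 79.8114 62.1064 40.0761 19.0035 5.5377
99.1260 87.0940 71.5280 51.3900 27.8732 9.3750 1.3586
104.0751 93.4968 79.8114 62.1064 39.2010 15.5942 2.6042 0.0000
108.4262 99.1260 87.0940 71.5280 51.3900 25.3370 4.9917 0.0000 0.0000
112.2517 104.0751 93.4968 79.8114 62.1064 39.2010 9.5679 0.0000 0.0000 0.0000

params: Δt=0.09489 u=1.13742 d=0.87918 q=0.47705 e^(-rΔt)=0.99763
t_9 payoffs: 112.2517 104.0751 93.4968 79.8114 62.1064 39.2010 9.5679 0.0000 0.0000 0.0000
t_8: node(8,0) S=31.6638 payoff=108.4262 vs cont=108.0943 → 108.4262 [stop]  node(8,1) S=40.9640 payoff=99.1260 vs cont=98.7940 → 99.1260 [stop]  node(8,2) S=52.9960 payoff=87.0940 vs cont=86.7621 → 87.0940 [stop]  node(8,3) S=68.5620 payoff=71.5280 vs cont=71.1961 → 71.5280 [stop]  node(8,4) S=88.7000 payoff=51.3900 vs cont=51.0581 → 51.3900 [stop]  node(8,5) S=114.7530 payoff=25.3370 vs cont=25.0051 → 25.3370 [stop]  node(8,6) S=148.4582 payoff=0.0000 vs cont=4.9917 → 4.9917 [wait]  node(8,7) S=192.0633 payoff=0.0000 vs cont=0.0000 → 0.0000 [wait]  node(8,8) S=248.4762 payoff=0.0000 vs cont=0.0000 → 0.0000 [wait]  ⇒ S*(8)=114.7530
t_7: node(7,0) S=36.0149 payoff=104.0751 vs cont=103.7431 → 104.0751 [stop]  node(7,1) S=46.5932 payoff=93.4968 vs cont=93.1648 → 93.4968 [stop]  node(7,2) S=60.2786 payoff=79.8114 vs cont=79.4795 → 79.8114 [stop]  node(7,3) S=77.9836 payoff=62.1064 vs cont=61.7744 → 62.1064 [stop]  node(7,4) S=100.8890 payoff=39.2010 vs cont=38.8691 → 39.2010 [stop]  node(7,5) S=130.5221 payoff=9.5679 vs cont=15.5942 → 15.5942 [wait]  node(7,6) S=168.8590 payoff=0.0000 vs cont=2.6042 → 2.6042 [wait]  node(7,7) S=218.4563 payoff=0.0000 vs cont=0.0000 → 0.0000 [wait]  ⇒ S*(7)=100.8890
t_6: node(6,0) S=40.9640 payoff=99.1260 vs cont=98.7940 → 99.1260 [stop]  node(6,1) S=52.9960 payoff=87.0940 vs cont=86.7621 → 87.0940 [stop]  node(6,2) S=68.5620 payoff=71.5280 vs cont=71.1961 → 71.5280 [stop]  node(6,3) S=88.7000 payoff=51.3900 vs cont=51.0581 → 51.3900 [stop]  node(6,4) S=114.7530 payoff=25.3370 vs cont=27.8732 → 27.8732 [wait]  node(6,5) S=148.4582 payoff=0.0000 vs cont=9.3750 → 9.3750 [wait]  node(6,6) S=192.0633 payoff=0.0000 vs cont=1.3586 → 1.3586 [wait]  ⇒ S*(6)=88.7000
t_5: node(5,0) S=46.5932 payoff=93.4968 vs cont=93.1648 → 93.4968 [stop]  node(5,1) S=60.2786 payoff=79.8114 vs cont=79.4795 → 79.8114 [stop]  node(5,2) S=77.9836 payoff=62.1064 vs cont=61.7744 → 62.1064 [stop]  node(5,3) S=100.8890 payoff=39.2010 vs cont=40.0761 → 40.0761 [wait]  node(5,4) S=130.5221 payoff=9.5679 vs cont=19.0035 → 19.0035 [wait]  node(5,5) S=168.8590 payoff=0.0000 vs cont=5.5377 → 5.5377 [wait]  ⇒ S*(5)=77.9836
t_4: node(4,0) S=52.9960 payoff=87.0940 vs cont=86.7621 → 87.0940 [stop]  node(4,1) S=68.5620 payoff=71.5280 vs cont=71.1961 → 71.5280 [stop]  node(4,2) S=88.7000 payoff=51.3900 vs cont=51.4745 → 51.4745 [wait]  node(4,3) S=114.7530 payoff=25.3370 vs cont=29.9522 → 29.9522 [wait]  node(4,4) S=148.4582 payoff=0.0000 vs cont=12.5498 → 12.5498 [wait]  ⇒ S*(4)=68.5620
t_3: node(3,0) S=60.2786 payoff=79.8114 vs cont=79.4795 → 79.8114 [stop]  node(3,1) S=77.9836 payoff=62.1064 vs cont=61.8147 → 62.1064 [stop]  node(3,2) S=100.8890 payoff=39.2010 vs cont=41.1096 → 41.1096 [wait]  node(3,3) S=130.5221 payoff=9.5679 vs cont=21.5991 → 21.5991 [wait]  ⇒ S*(3)=77.9836
t_2: node(2,0) S=68.5620 payoff=71.5280 vs cont=71.1961 → 71.5280 [stop]  node(2,1) S=88.7000 payoff=51.3900 vs cont=51.9664 → 51.9664 [wait]  node(2,2) S=114.7530 payoff=25.3370 vs cont=31.7267 → 31.7267 [wait]  ⇒ S*(2)=68.5620
t_1: node(1,0) S=77.9836 payoff=62.1064 vs cont=62.0488 → 62.1064 [stop]  node(1,1) S=100.8890 payoff=39.2010 vs cont=42.2108 → 42.2108 [wait]  ⇒ S*(1)=77.9836
t_0: node(0,0) S=88.7000 payoff=51.3900 vs cont=52.4905 → 52.4905 [wait]  ⇒ S*(0)=-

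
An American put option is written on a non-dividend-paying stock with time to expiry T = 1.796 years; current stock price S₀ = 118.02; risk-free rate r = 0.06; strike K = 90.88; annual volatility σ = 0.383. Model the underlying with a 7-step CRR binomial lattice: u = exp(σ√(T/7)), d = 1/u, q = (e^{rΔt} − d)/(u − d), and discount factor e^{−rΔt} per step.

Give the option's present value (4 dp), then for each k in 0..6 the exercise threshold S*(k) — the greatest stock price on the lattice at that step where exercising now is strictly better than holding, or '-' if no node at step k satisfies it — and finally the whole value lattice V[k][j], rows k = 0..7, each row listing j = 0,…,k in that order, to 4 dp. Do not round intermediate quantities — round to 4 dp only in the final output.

price = 7.1770
boundary = - - - - 54.3178 65.9471 54.3178
tree:
7.1770
11.3447 3.0897
17.4244 5.4099 0.7858
25.8188 9.2858 1.5689 0.0000
36.5622 15.5139 3.1325 0.0000 0.0000
46.1407 24.9329 6.2543 0.0000 0.0000 0.0000
54.0302 36.5622 12.4875 0.0000 0.0000 0.0000 0.0000
60.5284 46.1407 24.9329 0.0000 0.0000 0.0000 0.0000 0.0000

Δt=0.25657, u=1.21410, d=0.82366, q=0.49138, disc=e^(-rΔt)=0.98472
k=7 terminal: V=max(K-S,0) → 60.5284 46.1407 24.9329 0.0000 0.0000 0.0000 0.0000 0.0000
k=6: j=0 S=36.8498 intr=54.0302 cont=52.6419 V=54.0302[EX]; j=1 S=54.3178 intr=36.5622 cont=35.1739 V=36.5622[EX]; j=2 S=80.0661 intr=10.8139 cont=12.4875 V=12.4875[hold]; j=3 S=118.0200 intr=0.0000 cont=0.0000 V=0.0000[hold]; j=4 S=173.9652 intr=0.0000 cont=0.0000 V=0.0000[hold]; j=5 S=256.4301 intr=0.0000 cont=0.0000 V=0.0000[hold]; j=6 S=377.9861 intr=0.0000 cont=0.0000 V=0.0000[hold]  S*(6)=54.3178
k=5: j=0 S=44.7393 intr=46.1407 cont=44.7524 V=46.1407[EX]; j=1 S=65.9471 intr=24.9329 cont=24.3545 V=24.9329[EX]; j=2 S=97.2081 intr=0.0000 cont=6.2543 V=6.2543[hold]; j=3 S=143.2877 intr=0.0000 cont=0.0000 V=0.0000[hold]; j=4 S=211.2106 intr=0.0000 cont=0.0000 V=0.0000[hold]; j=5 S=311.3310 intr=0.0000 cont=0.0000 V=0.0000[hold]  S*(5)=65.9471
k=4: j=0 S=54.3178 intr=36.5622 cont=35.1739 V=36.5622[EX]; j=1 S=80.0661 intr=10.8139 cont=15.5139 V=15.5139[hold]; j=2 S=118.0200 intr=0.0000 cont=3.1325 V=3.1325[hold]; j=3 S=173.9652 intr=0.0000 cont=0.0000 V=0.0000[hold]; j=4 S=256.4301 intr=0.0000 cont=0.0000 V=0.0000[hold]  S*(4)=54.3178
k=3: j=0 S=65.9471 intr=24.9329 cont=25.8188 V=25.8188[hold]; j=1 S=97.2081 intr=0.0000 cont=9.2858 V=9.2858[hold]; j=2 S=143.2877 intr=0.0000 cont=1.5689 V=1.5689[hold]; j=3 S=211.2106 intr=0.0000 cont=0.0000 V=0.0000[hold]  S*(3)=-
k=2: j=0 S=80.0661 intr=10.8139 cont=17.4244 V=17.4244[hold]; j=1 S=118.0200 intr=0.0000 cont=5.4099 V=5.4099[hold]; j=2 S=173.9652 intr=0.0000 cont=0.7858 V=0.7858[hold]  S*(2)=-
k=1: j=0 S=97.2081 intr=0.0000 cont=11.3447 V=11.3447[hold]; j=1 S=143.2877 intr=0.0000 cont=3.0897 V=3.0897[hold]  S*(1)=-
k=0: j=0 S=118.0200 intr=0.0000 cont=7.1770 V=7.1770[hold]  S*(0)=-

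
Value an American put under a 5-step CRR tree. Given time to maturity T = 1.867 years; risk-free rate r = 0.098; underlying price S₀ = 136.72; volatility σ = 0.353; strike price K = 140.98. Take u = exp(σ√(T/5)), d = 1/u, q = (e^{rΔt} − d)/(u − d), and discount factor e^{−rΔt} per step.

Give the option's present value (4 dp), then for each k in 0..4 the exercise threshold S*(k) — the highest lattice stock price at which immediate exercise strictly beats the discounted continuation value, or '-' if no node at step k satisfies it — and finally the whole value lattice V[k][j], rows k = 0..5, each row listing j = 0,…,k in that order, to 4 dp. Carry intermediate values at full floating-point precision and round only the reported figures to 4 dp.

params: Δt=0.37340 u=1.24074 d=0.80597 q=0.53201 e^(-rΔt)=0.96407
t_5 payoffs: 94.4822 69.3999 30.7875 0.0000 0.0000 0.0000
t_4: node(4,0) S=57.6916 payoff=83.2884 vs cont=78.2227 → 83.2884 [stop]  node(4,1) S=88.8121 payoff=52.1679 vs cont=47.1022 → 52.1679 [stop]  node(4,2) S=136.7200 payoff=4.2600 vs cont=13.8906 → 13.8906 [wait]  node(4,3) S=210.4707 payoff=0.0000 vs cont=0.0000 → 0.0000 [wait]  node(4,4) S=324.0048 payoff=0.0000 vs cont=0.0000 → 0.0000 [wait]  ⇒ S*(4)=88.8121
t_3: node(3,0) S=71.5801 payoff=69.3999 vs cont=64.3342 → 69.3999 [stop]  node(3,1) S=110.1925 payoff=30.7875 vs cont=30.6612 → 30.7875 [stop]  node(3,2) S=169.6336 payoff=0.0000 vs cont=6.2671 → 6.2671 [wait]  node(3,3) S=261.1389 payoff=0.0000 vs cont=0.0000 → 0.0000 [wait]  ⇒ S*(3)=110.1925
t_2: node(2,0) S=88.8121 payoff=52.1679 vs cont=47.1022 → 52.1679 [stop]  node(2,1) S=136.7200 payoff=4.2600 vs cont=17.1049 → 17.1049 [wait]  node(2,2) S=210.4707 payoff=0.0000 vs cont=2.8276 → 2.8276 [wait]  ⇒ S*(2)=88.8121
t_1: node(1,0) S=110.1925 payoff=30.7875 vs cont=32.3098 → 32.3098 [wait]  node(1,1) S=169.6336 payoff=0.0000 vs cont=9.1675 → 9.1675 [wait]  ⇒ S*(1)=-
t_0: node(0,0) S=136.7200 payoff=4.2600 vs cont=19.2794 → 19.2794 [wait]  ⇒ S*(0)=-

price = 19.2794
boundary = - - 88.8121 110.1925 88.8121
tree:
19.2794
32.3098 9.1675
52.1679 17.1049 2.8276
69.3999 30.7875 6.2671 0.0000
83.2884 52.1679 13.8906 0.0000 0.0000
94.4822 69.3999 30.7875 0.0000 0.0000 0.0000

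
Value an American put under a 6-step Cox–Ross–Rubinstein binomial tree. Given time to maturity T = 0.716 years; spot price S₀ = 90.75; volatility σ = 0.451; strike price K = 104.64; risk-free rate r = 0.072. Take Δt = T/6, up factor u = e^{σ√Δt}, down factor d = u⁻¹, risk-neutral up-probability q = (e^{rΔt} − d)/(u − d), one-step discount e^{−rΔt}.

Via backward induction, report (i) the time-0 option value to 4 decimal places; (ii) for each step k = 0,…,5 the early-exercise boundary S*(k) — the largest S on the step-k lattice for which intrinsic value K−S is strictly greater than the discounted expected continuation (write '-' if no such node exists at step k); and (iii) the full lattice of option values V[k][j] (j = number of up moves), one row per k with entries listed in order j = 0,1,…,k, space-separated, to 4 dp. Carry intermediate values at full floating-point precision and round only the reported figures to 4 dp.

price = 20.6103
boundary = - - 66.4544 56.8672 66.4544 77.6578
tree:
20.6103
28.5847 12.6314
38.1856 19.0450 6.1446
47.7728 27.6371 10.3922 1.8093
55.9768 38.1856 17.0893 3.5692 0.0000
62.9973 47.7728 26.9822 7.0410 0.0000 0.0000
69.0049 55.9768 38.1856 13.8900 0.0000 0.0000 0.0000

Δt=0.11933  u=1.16859  d=0.85573  q=0.48871  discount=0.99144
step 6 (expiry): payoffs max(K−S,0) = 69.0049 55.9768 38.1856 13.8900 0.0000 0.0000 0.0000
step 5: (k=5,j=0): S=41.6427, (K−S)⁺=62.9973, hold=62.1021 ⇒ V=62.9973 exercise | (k=5,j=1): S=56.8672, (K−S)⁺=47.7728, hold=46.8776 ⇒ V=47.7728 exercise | (k=5,j=2): S=77.6578, (K−S)⁺=26.9822, hold=26.0870 ⇒ V=26.9822 exercise | (k=5,j=3): S=106.0494, (K−S)⁺=0.0000, hold=7.0410 ⇒ V=7.0410 continue | (k=5,j=4): S=144.8209, (K−S)⁺=0.0000, hold=0.0000 ⇒ V=0.0000 continue | (k=5,j=5): S=197.7672, (K−S)⁺=0.0000, hold=0.0000 ⇒ V=0.0000 continue  boundary S*=77.6578
step 4: (k=4,j=0): S=48.6632, (K−S)⁺=55.9768, hold=55.0816 ⇒ V=55.9768 exercise | (k=4,j=1): S=66.4544, (K−S)⁺=38.1856, hold=37.2904 ⇒ V=38.1856 exercise | (k=4,j=2): S=90.7500, (K−S)⁺=13.8900, hold=17.0893 ⇒ V=17.0893 continue | (k=4,j=3): S=123.9281, (K−S)⁺=0.0000, hold=3.5692 ⇒ V=3.5692 continue | (k=4,j=4): S=169.2360, (K−S)⁺=0.0000, hold=0.0000 ⇒ V=0.0000 continue  boundary S*=66.4544
step 3: (k=3,j=0): S=56.8672, (K−S)⁺=47.7728, hold=46.8776 ⇒ V=47.7728 exercise | (k=3,j=1): S=77.6578, (K−S)⁺=26.9822, hold=27.6371 ⇒ V=27.6371 continue | (k=3,j=2): S=106.0494, (K−S)⁺=0.0000, hold=10.3922 ⇒ V=10.3922 continue | (k=3,j=3): S=144.8209, (K−S)⁺=0.0000, hold=1.8093 ⇒ V=1.8093 continue  boundary S*=56.8672
step 2: (k=2,j=0): S=66.4544, (K−S)⁺=38.1856, hold=37.6077 ⇒ V=38.1856 exercise | (k=2,j=1): S=90.7500, (K−S)⁺=13.8900, hold=19.0450 ⇒ V=19.0450 continue | (k=2,j=2): S=123.9281, (K−S)⁺=0.0000, hold=6.1446 ⇒ V=6.1446 continue  boundary S*=66.4544
step 1: (k=1,j=0): S=77.6578, (K−S)⁺=26.9822, hold=28.5847 ⇒ V=28.5847 continue | (k=1,j=1): S=106.0494, (K−S)⁺=0.0000, hold=12.6314 ⇒ V=12.6314 continue  boundary S*=-
step 0: (k=0,j=0): S=90.7500, (K−S)⁺=13.8900, hold=20.6103 ⇒ V=20.6103 continue  boundary S*=-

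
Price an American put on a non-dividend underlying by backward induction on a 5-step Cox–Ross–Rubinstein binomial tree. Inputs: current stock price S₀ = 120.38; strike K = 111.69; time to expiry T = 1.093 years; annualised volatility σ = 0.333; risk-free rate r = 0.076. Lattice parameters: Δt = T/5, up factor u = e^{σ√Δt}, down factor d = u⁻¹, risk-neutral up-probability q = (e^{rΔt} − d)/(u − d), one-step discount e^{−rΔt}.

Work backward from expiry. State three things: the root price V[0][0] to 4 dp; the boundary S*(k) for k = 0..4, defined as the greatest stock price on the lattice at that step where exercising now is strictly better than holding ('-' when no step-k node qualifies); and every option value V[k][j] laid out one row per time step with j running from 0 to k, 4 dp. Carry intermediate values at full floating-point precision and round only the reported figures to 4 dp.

price = 9.2711
boundary = - - - 75.4578 88.1700
tree:
9.2711
15.1954 3.9878
24.0353 7.3562 0.9421
36.2322 13.3192 1.9740 0.0000
47.1115 23.5200 4.1361 0.0000 0.0000
56.4223 36.2322 8.6662 0.0000 0.0000 0.0000

Δt=0.21860  u=1.16847  d=0.85582  q=0.51474  discount=0.98352
step 5 (expiry): payoffs max(K−S,0) = 56.4223 36.2322 8.6662 0.0000 0.0000 0.0000
step 4: (k=4,j=0): S=64.5785, (K−S)⁺=47.1115, hold=45.2713 ⇒ V=47.1115 exercise | (k=4,j=1): S=88.1700, (K−S)⁺=23.5200, hold=21.6797 ⇒ V=23.5200 exercise | (k=4,j=2): S=120.3800, (K−S)⁺=0.0000, hold=4.1361 ⇒ V=4.1361 continue | (k=4,j=3): S=164.3568, (K−S)⁺=0.0000, hold=0.0000 ⇒ V=0.0000 continue | (k=4,j=4): S=224.3990, (K−S)⁺=0.0000, hold=0.0000 ⇒ V=0.0000 continue  boundary S*=88.1700
step 3: (k=3,j=0): S=75.4578, (K−S)⁺=36.2322, hold=34.3919 ⇒ V=36.2322 exercise | (k=3,j=1): S=103.0238, (K−S)⁺=8.6662, hold=13.3192 ⇒ V=13.3192 continue | (k=3,j=2): S=140.6601, (K−S)⁺=0.0000, hold=1.9740 ⇒ V=1.9740 continue | (k=3,j=3): S=192.0456, (K−S)⁺=0.0000, hold=0.0000 ⇒ V=0.0000 continue  boundary S*=75.4578
step 2: (k=2,j=0): S=88.1700, (K−S)⁺=23.5200, hold=24.0353 ⇒ V=24.0353 continue | (k=2,j=1): S=120.3800, (K−S)⁺=0.0000, hold=7.3562 ⇒ V=7.3562 continue | (k=2,j=2): S=164.3568, (K−S)⁺=0.0000, hold=0.9421 ⇒ V=0.9421 continue  boundary S*=-
step 1: (k=1,j=0): S=103.0238, (K−S)⁺=8.6662, hold=15.1954 ⇒ V=15.1954 continue | (k=1,j=1): S=140.6601, (K−S)⁺=0.0000, hold=3.9878 ⇒ V=3.9878 continue  boundary S*=-
step 0: (k=0,j=0): S=120.3800, (K−S)⁺=0.0000, hold=9.2711 ⇒ V=9.2711 continue  boundary S*=-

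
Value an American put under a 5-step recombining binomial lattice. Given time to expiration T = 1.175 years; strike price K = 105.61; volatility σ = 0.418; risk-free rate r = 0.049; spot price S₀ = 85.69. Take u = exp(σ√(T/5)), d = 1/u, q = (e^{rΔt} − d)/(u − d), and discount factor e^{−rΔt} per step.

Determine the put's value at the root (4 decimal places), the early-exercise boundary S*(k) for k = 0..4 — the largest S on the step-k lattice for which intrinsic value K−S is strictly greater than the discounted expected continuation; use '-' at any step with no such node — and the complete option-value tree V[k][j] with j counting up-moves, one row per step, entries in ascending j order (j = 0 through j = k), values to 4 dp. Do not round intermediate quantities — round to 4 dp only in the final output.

Δt=0.23500, u=1.22462, d=0.81658, q=0.47790, disc=e^(-rΔt)=0.98855
k=5 terminal: V=max(K-S,0) → 74.4987 58.9523 35.6374 0.6721 0.0000 0.0000
k=4: j=0 S=38.0996 intr=67.5104 cont=66.3013 V=67.5104[EX]; j=1 S=57.1380 intr=48.4720 cont=47.2628 V=48.4720[EX]; j=2 S=85.6900 intr=19.9200 cont=18.7109 V=19.9200[EX]; j=3 S=128.5094 intr=0.0000 cont=0.3469 V=0.3469[hold]; j=4 S=192.7258 intr=0.0000 cont=0.0000 V=0.0000[hold]  S*(4)=85.6900
k=3: j=0 S=46.6577 intr=58.9523 cont=57.7432 V=58.9523[EX]; j=1 S=69.9726 intr=35.6374 cont=34.4283 V=35.6374[EX]; j=2 S=104.9379 intr=0.6721 cont=10.4451 V=10.4451[hold]; j=3 S=157.3756 intr=0.0000 cont=0.1790 V=0.1790[hold]  S*(3)=69.9726
k=2: j=0 S=57.1380 intr=48.4720 cont=47.2628 V=48.4720[EX]; j=1 S=85.6900 intr=19.9200 cont=23.3279 V=23.3279[hold]; j=2 S=128.5094 intr=0.0000 cont=5.4755 V=5.4755[hold]  S*(2)=57.1380
k=1: j=0 S=69.9726 intr=35.6374 cont=36.0383 V=36.0383[hold]; j=1 S=104.9379 intr=0.6721 cont=14.6269 V=14.6269[hold]  S*(1)=-
k=0: j=0 S=85.6900 intr=19.9200 cont=25.5104 V=25.5104[hold]  S*(0)=-

price = 25.5104
boundary = - - 57.1380 69.9726 85.6900
tree:
25.5104
36.0383 14.6269
48.4720 23.3279 5.4755
58.9523 35.6374 10.4451 0.1790
67.5104 48.4720 19.9200 0.3469 0.0000
74.4987 58.9523 35.6374 0.6721 0.0000 0.0000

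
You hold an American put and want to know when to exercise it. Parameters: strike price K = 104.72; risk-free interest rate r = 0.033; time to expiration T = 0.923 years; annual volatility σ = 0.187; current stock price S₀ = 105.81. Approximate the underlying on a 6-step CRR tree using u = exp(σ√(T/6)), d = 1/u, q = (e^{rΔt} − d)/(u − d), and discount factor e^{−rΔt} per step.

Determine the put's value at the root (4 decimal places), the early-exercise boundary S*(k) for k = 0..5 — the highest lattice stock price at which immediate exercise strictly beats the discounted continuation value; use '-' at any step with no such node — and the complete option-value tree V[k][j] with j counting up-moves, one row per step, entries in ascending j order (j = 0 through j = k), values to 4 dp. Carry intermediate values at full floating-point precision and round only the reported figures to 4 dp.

price = 5.6327
boundary = - - - 84.9117 91.3736 84.9117
tree:
5.6327
8.9399 2.5902
13.6471 4.6187 0.7157
19.8083 8.0102 1.4872 0.0000
25.8132 13.3464 3.0906 0.0000 0.0000
31.3934 19.8083 6.4225 0.0000 0.0000 0.0000
36.5790 25.8132 13.3464 0.0000 0.0000 0.0000 0.0000

Δt=0.15383, u=1.07610, d=0.92928, q=0.51634, disc=e^(-rΔt)=0.99494
k=6 terminal: V=max(K-S,0) → 36.5790 25.8132 13.3464 0.0000 0.0000 0.0000 0.0000
k=5: j=0 S=73.3266 intr=31.3934 cont=30.8632 V=31.3934[EX]; j=1 S=84.9117 intr=19.8083 cont=19.2780 V=19.8083[EX]; j=2 S=98.3272 intr=6.3928 cont=6.4225 V=6.4225[hold]; j=3 S=113.8623 intr=0.0000 cont=0.0000 V=0.0000[hold]; j=4 S=131.8517 intr=0.0000 cont=0.0000 V=0.0000[hold]; j=5 S=152.6835 intr=0.0000 cont=0.0000 V=0.0000[hold]  S*(5)=84.9117
k=4: j=0 S=78.9068 intr=25.8132 cont=25.2829 V=25.8132[EX]; j=1 S=91.3736 intr=13.3464 cont=12.8314 V=13.3464[EX]; j=2 S=105.8100 intr=0.0000 cont=3.0906 V=3.0906[hold]; j=3 S=122.5273 intr=0.0000 cont=0.0000 V=0.0000[hold]; j=4 S=141.8858 intr=0.0000 cont=0.0000 V=0.0000[hold]  S*(4)=91.3736
k=3: j=0 S=84.9117 intr=19.8083 cont=19.2780 V=19.8083[EX]; j=1 S=98.3272 intr=6.3928 cont=8.0102 V=8.0102[hold]; j=2 S=113.8623 intr=0.0000 cont=1.4872 V=1.4872[hold]; j=3 S=131.8517 intr=0.0000 cont=0.0000 V=0.0000[hold]  S*(3)=84.9117
k=2: j=0 S=91.3736 intr=13.3464 cont=13.6471 V=13.6471[hold]; j=1 S=105.8100 intr=0.0000 cont=4.6187 V=4.6187[hold]; j=2 S=122.5273 intr=0.0000 cont=0.7157 V=0.7157[hold]  S*(2)=-
k=1: j=0 S=98.3272 intr=6.3928 cont=8.9399 V=8.9399[hold]; j=1 S=113.8623 intr=0.0000 cont=2.5902 V=2.5902[hold]  S*(1)=-
k=0: j=0 S=105.8100 intr=0.0000 cont=5.6327 V=5.6327[hold]  S*(0)=-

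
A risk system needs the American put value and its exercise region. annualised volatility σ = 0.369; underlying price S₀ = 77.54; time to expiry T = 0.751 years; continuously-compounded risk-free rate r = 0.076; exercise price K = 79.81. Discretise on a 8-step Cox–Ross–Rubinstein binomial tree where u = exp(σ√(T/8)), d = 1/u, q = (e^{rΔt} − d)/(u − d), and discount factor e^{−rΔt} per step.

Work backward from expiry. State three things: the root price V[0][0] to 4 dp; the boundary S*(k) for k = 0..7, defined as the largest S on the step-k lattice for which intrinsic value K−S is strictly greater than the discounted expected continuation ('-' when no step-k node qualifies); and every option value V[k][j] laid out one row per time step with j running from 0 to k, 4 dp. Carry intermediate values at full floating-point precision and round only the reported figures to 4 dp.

price = 9.2777
boundary = - - - 55.2363 49.3315 55.2363 61.8479 69.2509
tree:
9.2777
13.2703 5.4704
18.3850 8.4127 2.6453
24.5737 12.5404 4.4598 0.8926
30.4785 17.9845 7.3475 1.6741 0.1342
35.7521 24.5737 11.7391 3.1192 0.2722 0.0000
40.4620 30.4785 17.9621 5.7662 0.5520 0.0000 0.0000
44.6683 35.7521 24.5737 10.5591 1.1194 0.0000 0.0000 0.0000
48.4250 40.4620 30.4785 17.9621 2.2700 0.0000 0.0000 0.0000 0.0000

params: Δt=0.09388 u=1.11970 d=0.89310 q=0.50336 e^(-rΔt)=0.99289
t_8 payoffs: 48.4250 40.4620 30.4785 17.9621 2.2700 0.0000 0.0000 0.0000 0.0000
t_7: node(7,0) S=35.1417 payoff=44.6683 vs cont=44.1009 → 44.6683 [stop]  node(7,1) S=44.0579 payoff=35.7521 vs cont=35.1848 → 35.7521 [stop]  node(7,2) S=55.2363 payoff=24.5737 vs cont=24.0063 → 24.5737 [stop]  node(7,3) S=69.2509 payoff=10.5591 vs cont=9.9917 → 10.5591 [stop]  node(7,4) S=86.8213 payoff=0.0000 vs cont=1.1194 → 1.1194 [wait]  node(7,5) S=108.8497 payoff=0.0000 vs cont=0.0000 → 0.0000 [wait]  node(7,6) S=136.4672 payoff=0.0000 vs cont=0.0000 → 0.0000 [wait]  node(7,7) S=171.0918 payoff=0.0000 vs cont=0.0000 → 0.0000 [wait]  ⇒ S*(7)=69.2509
t_6: node(6,0) S=39.3480 payoff=40.4620 vs cont=39.8946 → 40.4620 [stop]  node(6,1) S=49.3315 payoff=30.4785 vs cont=29.9112 → 30.4785 [stop]  node(6,2) S=61.8479 payoff=17.9621 vs cont=17.3947 → 17.9621 [stop]  node(6,3) S=77.5400 payoff=2.2700 vs cont=5.7662 → 5.7662 [wait]  node(6,4) S=97.2135 payoff=0.0000 vs cont=0.5520 → 0.5520 [wait]  node(6,5) S=121.8787 payoff=0.0000 vs cont=0.0000 → 0.0000 [wait]  node(6,6) S=152.8019 payoff=0.0000 vs cont=0.0000 → 0.0000 [wait]  ⇒ S*(6)=61.8479
t_5: node(5,0) S=44.0579 payoff=35.7521 vs cont=35.1848 → 35.7521 [stop]  node(5,1) S=55.2363 payoff=24.5737 vs cont=24.0063 → 24.5737 [stop]  node(5,2) S=69.2509 payoff=10.5591 vs cont=11.7391 → 11.7391 [wait]  node(5,3) S=86.8213 payoff=0.0000 vs cont=3.1192 → 3.1192 [wait]  node(5,4) S=108.8497 payoff=0.0000 vs cont=0.2722 → 0.2722 [wait]  node(5,5) S=136.4672 payoff=0.0000 vs cont=0.0000 → 0.0000 [wait]  ⇒ S*(5)=55.2363
t_4: node(4,0) S=49.3315 payoff=30.4785 vs cont=29.9112 → 30.4785 [stop]  node(4,1) S=61.8479 payoff=17.9621 vs cont=17.9845 → 17.9845 [wait]  node(4,2) S=77.5400 payoff=2.2700 vs cont=7.3475 → 7.3475 [wait]  node(4,3) S=97.2135 payoff=0.0000 vs cont=1.6741 → 1.6741 [wait]  node(4,4) S=121.8787 payoff=0.0000 vs cont=0.1342 → 0.1342 [wait]  ⇒ S*(4)=49.3315
t_3: node(3,0) S=55.2363 payoff=24.5737 vs cont=24.0175 → 24.5737 [stop]  node(3,1) S=69.2509 payoff=10.5591 vs cont=12.5404 → 12.5404 [wait]  node(3,2) S=86.8213 payoff=0.0000 vs cont=4.4598 → 4.4598 [wait]  node(3,3) S=108.8497 payoff=0.0000 vs cont=0.8926 → 0.8926 [wait]  ⇒ S*(3)=55.2363
t_2: node(2,0) S=61.8479 payoff=17.9621 vs cont=18.3850 → 18.3850 [wait]  node(2,1) S=77.5400 payoff=2.2700 vs cont=8.4127 → 8.4127 [wait]  node(2,2) S=97.2135 payoff=0.0000 vs cont=2.6453 → 2.6453 [wait]  ⇒ S*(2)=-
t_1: node(1,0) S=69.2509 payoff=10.5591 vs cont=13.2703 → 13.2703 [wait]  node(1,1) S=86.8213 payoff=0.0000 vs cont=5.4704 → 5.4704 [wait]  ⇒ S*(1)=-
t_0: node(0,0) S=77.5400 payoff=2.2700 vs cont=9.2777 → 9.2777 [wait]  ⇒ S*(0)=-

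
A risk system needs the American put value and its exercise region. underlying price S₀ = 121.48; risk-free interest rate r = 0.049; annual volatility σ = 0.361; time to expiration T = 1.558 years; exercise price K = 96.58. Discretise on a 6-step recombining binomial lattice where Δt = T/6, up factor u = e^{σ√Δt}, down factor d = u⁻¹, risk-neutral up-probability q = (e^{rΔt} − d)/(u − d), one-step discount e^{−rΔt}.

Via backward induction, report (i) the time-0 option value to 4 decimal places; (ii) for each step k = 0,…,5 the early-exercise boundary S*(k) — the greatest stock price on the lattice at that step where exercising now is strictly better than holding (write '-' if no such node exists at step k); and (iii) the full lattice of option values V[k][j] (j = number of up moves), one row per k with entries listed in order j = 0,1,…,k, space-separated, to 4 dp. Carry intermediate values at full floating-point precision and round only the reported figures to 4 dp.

price = 7.7176
boundary = - - - - 58.2022 69.9569
tree:
7.7176
12.1393 3.2945
18.5506 5.7510 0.8112
27.3266 9.8565 1.6071 0.0000
38.3778 16.4825 3.1837 0.0000 0.0000
48.1574 26.6231 6.3070 0.0000 0.0000 0.0000
56.2937 38.3778 12.4943 0.0000 0.0000 0.0000 0.0000

params: Δt=0.25967 u=1.20196 d=0.83197 q=0.48875 e^(-rΔt)=0.98736
t_6 payoffs: 56.2937 38.3778 12.4943 0.0000 0.0000 0.0000 0.0000
t_5: node(5,0) S=48.4226 payoff=48.1574 vs cont=46.9363 → 48.1574 [stop]  node(5,1) S=69.9569 payoff=26.6231 vs cont=25.4020 → 26.6231 [stop]  node(5,2) S=101.0680 payoff=0.0000 vs cont=6.3070 → 6.3070 [wait]  node(5,3) S=146.0145 payoff=0.0000 vs cont=0.0000 → 0.0000 [wait]  node(5,4) S=210.9496 payoff=0.0000 vs cont=0.0000 → 0.0000 [wait]  node(5,5) S=304.7624 payoff=0.0000 vs cont=0.0000 → 0.0000 [wait]  ⇒ S*(5)=69.9569
t_4: node(4,0) S=58.2022 payoff=38.3778 vs cont=37.1567 → 38.3778 [stop]  node(4,1) S=84.0857 payoff=12.4943 vs cont=16.4825 → 16.4825 [wait]  node(4,2) S=121.4800 payoff=0.0000 vs cont=3.1837 → 3.1837 [wait]  node(4,3) S=175.5042 payoff=0.0000 vs cont=0.0000 → 0.0000 [wait]  node(4,4) S=253.5538 payoff=0.0000 vs cont=0.0000 → 0.0000 [wait]  ⇒ S*(4)=58.2022
t_3: node(3,0) S=69.9569 payoff=26.6231 vs cont=27.3266 → 27.3266 [wait]  node(3,1) S=101.0680 payoff=0.0000 vs cont=9.8565 → 9.8565 [wait]  node(3,2) S=146.0145 payoff=0.0000 vs cont=1.6071 → 1.6071 [wait]  node(3,3) S=210.9496 payoff=0.0000 vs cont=0.0000 → 0.0000 [wait]  ⇒ S*(3)=-
t_2: node(2,0) S=84.0857 payoff=12.4943 vs cont=18.5506 → 18.5506 [wait]  node(2,1) S=121.4800 payoff=0.0000 vs cont=5.7510 → 5.7510 [wait]  node(2,2) S=175.5042 payoff=0.0000 vs cont=0.8112 → 0.8112 [wait]  ⇒ S*(2)=-
t_1: node(1,0) S=101.0680 payoff=0.0000 vs cont=12.1393 → 12.1393 [wait]  node(1,1) S=146.0145 payoff=0.0000 vs cont=3.2945 → 3.2945 [wait]  ⇒ S*(1)=-
t_0: node(0,0) S=121.4800 payoff=0.0000 vs cont=7.7176 → 7.7176 [wait]  ⇒ S*(0)=-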